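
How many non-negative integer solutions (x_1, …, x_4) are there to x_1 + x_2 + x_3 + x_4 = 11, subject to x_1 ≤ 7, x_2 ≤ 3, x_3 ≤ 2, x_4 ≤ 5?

Without the upper bounds there are C(14,3) = 364 ways to split 11 among 4 variables.
Subtract solutions that violate a single cap (substitute x_i' = x_i − (cap_i+1)): x_1 ≥ 8 gives C(6,3) = 20; x_2 ≥ 4 gives C(10,3) = 120; x_3 ≥ 3 gives C(11,3) = 165; x_4 ≥ 6 gives C(8,3) = 56. Together 361.
Add back pairs where two caps are both exceeded: 0 + 1 + 0 + 35 + 4 + 10 = 50.
By inclusion–exclusion the count is 364 − 361 + 50 = 53.

53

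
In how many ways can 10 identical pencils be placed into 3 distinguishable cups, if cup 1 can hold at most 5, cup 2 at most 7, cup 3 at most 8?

42

Ignoring the caps, the number of non-negative solutions to x_1+…+x_3 = 10 is C(12,2) = 66.
Subtract solutions that violate a single cap (substitute x_i' = x_i − (cap_i+1)): x_1 ≥ 6 gives C(6,2) = 15; x_2 ≥ 8 gives C(4,2) = 6; x_3 ≥ 9 gives C(3,2) = 3. Together 24.
No two caps can be exceeded simultaneously, so the pair terms are all 0.
By inclusion–exclusion the count is 66 − 24 + 0 = 42.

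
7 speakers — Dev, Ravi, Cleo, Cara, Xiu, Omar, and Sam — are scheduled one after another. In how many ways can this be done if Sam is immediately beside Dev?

Treat {Sam, Dev} as a single unit. There are 6 units to order, and the pair itself can be ordered 2 ways.
So the count is 2·(6)! = 1440.

1440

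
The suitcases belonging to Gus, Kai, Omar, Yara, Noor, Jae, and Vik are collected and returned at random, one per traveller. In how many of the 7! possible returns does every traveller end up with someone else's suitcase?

1854

Count assignments avoiding every fixed point. For any j of the 7 travellers fixed to their own suitcase, the other 7−j can be arranged in (7−j)! ways.
By inclusion–exclusion this is Σ_{j=0}^{7} (−1)^j C(7,j)·(7−j)!.
Computing: 5040 − 5040 + 2520 − 840 + 210 − 42 + 7 − 1 = 1854.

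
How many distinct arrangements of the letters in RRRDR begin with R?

4

Fix R in the first position and arrange the remaining 4 letters.
Those 4 letters have R appearing 3 times, giving (4)!/(3!) = 4.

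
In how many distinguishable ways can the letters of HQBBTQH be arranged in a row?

630

The 7 letters of HQBBTQH have repeats: B appearing twice, H appearing twice, and Q appearing twice.
The number of distinct arrangements is 7!/(2!·2!·2!) = 5040/8 = 630.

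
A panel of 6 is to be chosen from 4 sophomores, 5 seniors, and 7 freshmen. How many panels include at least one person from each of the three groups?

6545

Total 6-person selections from all 16: C(16,6) = 8008.
Subtract selections that omit an entire group: no sophomores → C(12,6) = 924; no seniors → C(11,6) = 462; no freshmen → C(9,6) = 84.
Add back selections omitting two groups (i.e. drawn from a single group): C(4,6) + C(5,6) + C(7,6) = 7.
By inclusion–exclusion: 8008 − 1470 + 7 = 6545.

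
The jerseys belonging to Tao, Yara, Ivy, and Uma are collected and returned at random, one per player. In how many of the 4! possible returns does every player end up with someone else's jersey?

9

Let Aᵢ be the assignments in which player i gets their old jersey. We want the size of the complement of A₁∪…∪A_4.
By inclusion–exclusion this is Σ_{j=0}^{4} (−1)^j C(4,j)·(4−j)!.
Computing: 24 − 24 + 12 − 4 + 1 = 9.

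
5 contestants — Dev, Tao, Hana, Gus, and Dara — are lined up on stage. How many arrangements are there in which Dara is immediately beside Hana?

Place the 3 others and the Dara-Hana pair as 4 objects in a line; the pair has 2 internal arrangements.
That gives 2 × 4! = 2 × 24 = 48.

48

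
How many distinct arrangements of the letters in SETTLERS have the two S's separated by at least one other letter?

There are 8!/(2!·2!·2!) = 5040 arrangements of SETTLERS in total.
Arrangements with the S's together: treat SS as one letter, giving (7)!/(2!·2!) = 1260.
Subtracting, 5040 − 1260 = 3780 arrangements keep the S's apart.

3780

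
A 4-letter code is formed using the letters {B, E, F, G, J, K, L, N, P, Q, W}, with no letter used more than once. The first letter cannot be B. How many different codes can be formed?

7200

The first letter has 11−1 = 10 choices (anything except B).
The remaining 3 letters are filled from the other 10 symbols without repetition: 10 × 9 × 8 = 720.
Total: 10 × 720 = 7200.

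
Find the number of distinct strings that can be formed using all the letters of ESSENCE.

420

The 7 letters of ESSENCE have repeats: E appearing 3 times and S appearing twice.
So there are 7! / (3!·2!) = 420 distinguishable arrangements.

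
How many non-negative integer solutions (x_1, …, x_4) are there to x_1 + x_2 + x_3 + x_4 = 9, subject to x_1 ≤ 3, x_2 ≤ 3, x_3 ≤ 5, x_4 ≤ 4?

Without the upper bounds there are C(12,3) = 220 ways to split 9 among 4 variables.
Subtract solutions that violate a single cap (substitute x_i' = x_i − (cap_i+1)): x_1 ≥ 4 gives C(8,3) = 56; x_2 ≥ 4 gives C(8,3) = 56; x_3 ≥ 6 gives C(6,3) = 20; x_4 ≥ 5 gives C(7,3) = 35. Together 167.
Add back pairs where two caps are both exceeded: 4 + 0 + 1 + 0 + 1 + 0 = 6.
By inclusion–exclusion the count is 220 − 167 + 6 = 59.

59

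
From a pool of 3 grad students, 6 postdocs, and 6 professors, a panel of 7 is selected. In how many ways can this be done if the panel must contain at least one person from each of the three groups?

5571

Total 7-person selections from all 15: C(15,7) = 6435.
Subtract selections that omit an entire group: no grad students → C(12,7) = 792; no postdocs → C(9,7) = 36; no professors → C(9,7) = 36.
Add back selections omitting two groups (i.e. drawn from a single group): C(3,7) + C(6,7) + C(6,7) = 0.
By inclusion–exclusion: 6435 − 864 + 0 = 5571.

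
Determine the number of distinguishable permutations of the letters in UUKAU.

20

UUKAU has 5 letters with U appearing 3 times.
So there are 5! / (3!) = 20 distinguishable arrangements.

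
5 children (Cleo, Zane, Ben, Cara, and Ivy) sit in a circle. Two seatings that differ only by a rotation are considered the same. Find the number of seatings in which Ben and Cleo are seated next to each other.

Glue Ben and Cleo into a block (2 internal orders). Seating 4 units around a circle gives (3)! arrangements.
So 2 × (3)! = 2 × 6 = 12.

12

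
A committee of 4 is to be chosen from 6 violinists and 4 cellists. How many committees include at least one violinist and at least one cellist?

Unrestricted: C(10,4) = 210 ways to pick any 4 of the 10.
Subtract selections that omit an entire group: no violinists → C(4,4) = 1; no cellists → C(6,4) = 15.
Both groups omitted at once is impossible, so 210 − 16 = 194.

194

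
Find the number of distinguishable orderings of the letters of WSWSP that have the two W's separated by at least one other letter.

18

Total arrangements of WSWSP: 5!/(2!·2!) = 30.
If the two W's are adjacent, glue them into one block, leaving 4 items to arrange: (4)!/(2!) = 12 ways.
Subtracting, 30 − 12 = 18 arrangements keep the W's apart.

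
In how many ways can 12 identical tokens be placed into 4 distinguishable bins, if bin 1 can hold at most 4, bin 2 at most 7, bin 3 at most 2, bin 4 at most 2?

18

Ignoring the caps, the number of non-negative solutions to x_1+…+x_4 = 12 is C(15,3) = 455.
Subtract solutions that violate a single cap (substitute x_i' = x_i − (cap_i+1)): x_1 ≥ 5 gives C(10,3) = 120; x_2 ≥ 8 gives C(7,3) = 35; x_3 ≥ 3 gives C(12,3) = 220; x_4 ≥ 3 gives C(12,3) = 220. Together 595.
Add back pairs where two caps are both exceeded: 0 + 35 + 35 + 4 + 4 + 84 = 162.
Subtract triples: 0 + 0 + 4 + 0 = 4.
By inclusion–exclusion the count is 455 − 595 + 162 − 4 = 18.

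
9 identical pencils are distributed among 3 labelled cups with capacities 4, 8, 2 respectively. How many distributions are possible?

Without the upper bounds there are C(11,2) = 55 ways to split 9 among 3 cups.
Subtract solutions that violate a single cap (substitute x_i' = x_i − (cap_i+1)): x_1 ≥ 5 gives C(6,2) = 15; x_2 ≥ 9 gives C(2,2) = 1; x_3 ≥ 3 gives C(8,2) = 28. Together 44.
Add back pairs where two caps are both exceeded: 0 + 3 + 0 = 3.
By inclusion–exclusion the count is 55 − 44 + 3 = 14.

14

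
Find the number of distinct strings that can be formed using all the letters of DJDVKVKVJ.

7560

Letter multiplicities in DJDVKVKVJ: D×2, J×2, K×2, V×3.
Dividing 9! = 362880 by 3!·2!·2!·2! = 48 for the repeated letters gives 7560.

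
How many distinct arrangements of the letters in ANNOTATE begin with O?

With the first slot taken by O, it remains to arrange the other 7 letters (ANNTATE).
Those 7 letters have A appearing twice, N appearing twice, and T appearing twice, giving (7)!/(2!·2!·2!) = 630.

630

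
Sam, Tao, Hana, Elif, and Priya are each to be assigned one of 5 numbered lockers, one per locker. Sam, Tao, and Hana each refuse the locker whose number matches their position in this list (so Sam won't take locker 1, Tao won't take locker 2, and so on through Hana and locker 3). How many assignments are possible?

64

Let Aᵢ (for i ∈ {1, 2, 3}) be the placements that put person i in their forbidden locker. Any j of these fix j positions, leaving (5−j)! ways to fill the rest, and there are C(3,j) ways to pick which j.
By inclusion–exclusion, the number of valid placements is Σ_{j=0}^{3} (−1)^j C(3,j)·(5−j)!.
Computing: 120 − 72 + 18 − 2 = 64.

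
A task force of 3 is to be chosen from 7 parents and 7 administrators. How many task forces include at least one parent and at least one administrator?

Unrestricted: C(14,3) = 364 ways to pick any 3 of the 14.
Subtract selections that omit an entire group: no parents → C(7,3) = 35; no administrators → C(7,3) = 35.
Both groups omitted at once is impossible, so 364 − 70 = 294.

294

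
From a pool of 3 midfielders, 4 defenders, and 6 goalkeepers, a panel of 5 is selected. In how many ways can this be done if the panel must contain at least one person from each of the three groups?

With no constraint there are C(13,5) = 1287 possible selections.
Subtract selections that omit an entire group: no midfielders → C(10,5) = 252; no defenders → C(9,5) = 126; no goalkeepers → C(7,5) = 21.
Add back selections omitting two groups (i.e. drawn from a single group): C(3,5) + C(4,5) + C(6,5) = 6.
By inclusion–exclusion: 1287 − 399 + 6 = 894.

894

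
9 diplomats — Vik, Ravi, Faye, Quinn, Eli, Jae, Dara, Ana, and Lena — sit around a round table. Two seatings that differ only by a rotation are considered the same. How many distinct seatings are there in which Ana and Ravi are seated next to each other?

10080

Treat {Ana, Ravi} as one unit (2 internal orders) and seat the resulting 8 units around the table: (7)! circular arrangements.
So 2 × (7)! = 2 × 5040 = 10080.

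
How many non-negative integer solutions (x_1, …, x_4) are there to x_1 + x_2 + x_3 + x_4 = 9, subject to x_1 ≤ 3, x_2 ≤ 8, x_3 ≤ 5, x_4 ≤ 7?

139

By stars and bars, unrestricted non-negative solutions to x_1+…+x_4 = 9 number C(9+3,3) = 220.
Subtract solutions that violate a single cap (substitute x_i' = x_i − (cap_i+1)): x_1 ≥ 4 gives C(8,3) = 56; x_2 ≥ 9 gives C(3,3) = 1; x_3 ≥ 6 gives C(6,3) = 20; x_4 ≥ 8 gives C(4,3) = 4. Together 81.
No two caps can be exceeded simultaneously, so the pair terms are all 0.
By inclusion–exclusion the count is 220 − 81 + 0 = 139.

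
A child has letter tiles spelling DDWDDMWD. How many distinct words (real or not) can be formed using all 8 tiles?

168

Letter multiplicities in DDWDDMWD: D×5, M×1, W×2.
Dividing 8! = 40320 by 5!·2! = 240 for the repeated letters gives 168.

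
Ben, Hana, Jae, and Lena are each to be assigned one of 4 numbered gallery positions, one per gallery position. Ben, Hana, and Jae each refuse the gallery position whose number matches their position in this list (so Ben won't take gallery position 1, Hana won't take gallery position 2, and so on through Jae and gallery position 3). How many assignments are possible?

Let Aᵢ (for i ∈ {1, 2, 3}) be the placements that put person i in their forbidden gallery position. Any j of these fix j positions, leaving (4−j)! ways to fill the rest, and there are C(3,j) ways to pick which j.
By inclusion–exclusion, the number of valid placements is Σ_{j=0}^{3} (−1)^j C(3,j)·(4−j)!.
Computing: 24 − 18 + 6 − 1 = 11.

11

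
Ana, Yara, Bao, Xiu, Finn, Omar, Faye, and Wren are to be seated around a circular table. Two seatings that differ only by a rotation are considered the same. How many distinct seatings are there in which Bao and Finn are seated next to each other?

1440

Treat {Bao, Finn} as one unit (2 internal orders) and seat the resulting 7 units around the table: (6)! circular arrangements.
So 2 × (6)! = 2 × 720 = 1440.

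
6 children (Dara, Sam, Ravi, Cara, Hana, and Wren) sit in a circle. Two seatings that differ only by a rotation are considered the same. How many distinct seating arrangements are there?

Fix one person's seat to break rotational symmetry; the remaining 5 people can be arranged in (5)! = 120 ways.

120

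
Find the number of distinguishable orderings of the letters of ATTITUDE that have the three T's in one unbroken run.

720

Treat the 3 copies of T as a single block. The multiset to arrange is then {TTT, A, D, E, I, U}, 6 items in all.
All 6 items are distinct, so there are (6)! = 720 arrangements.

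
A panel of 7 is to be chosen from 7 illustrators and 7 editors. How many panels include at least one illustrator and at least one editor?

3430

Unrestricted: C(14,7) = 3432 ways to pick any 7 of the 14.
Subtract selections that omit an entire group: no illustrators → C(7,7) = 1; no editors → C(7,7) = 1.
Both groups omitted at once is impossible, so 3432 − 2 = 3430.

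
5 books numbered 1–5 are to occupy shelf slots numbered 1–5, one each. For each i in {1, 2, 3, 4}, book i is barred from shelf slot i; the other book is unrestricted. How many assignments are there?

Let Aᵢ (for 1 ≤ i ≤ 4) be the placements that put book i in its forbidden shelf slot. Any j of these fix j positions, leaving (5−j)! ways to fill the rest, and there are C(4,j) ways to pick which j.
By inclusion–exclusion, the number of valid placements is Σ_{j=0}^{4} (−1)^j C(4,j)·(5−j)!.
Computing: 120 − 96 + 36 − 8 + 1 = 53.

53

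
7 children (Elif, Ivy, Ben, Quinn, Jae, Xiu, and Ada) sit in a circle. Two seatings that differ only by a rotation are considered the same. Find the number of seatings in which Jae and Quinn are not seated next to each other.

480

Without the restriction there are (6)! = 720 seatings.
Those with Jae next to Quinn: fuse the pair into one unit and seat 6 units around a circle — 2·(5)! = 240.
Subtracting, 720 − 240 = 480.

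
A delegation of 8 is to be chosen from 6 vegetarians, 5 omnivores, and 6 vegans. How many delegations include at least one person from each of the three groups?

23485

Unrestricted: C(17,8) = 24310 ways to pick any 8 of the 17.
Selections missing a whole group: no vegetarians → C(11,8) = 165; no omnivores → C(12,8) = 495; no vegans → C(11,8) = 165.
Add back selections omitting two groups (i.e. drawn from a single group): C(6,8) + C(5,8) + C(6,8) = 0.
By inclusion–exclusion: 24310 − 825 + 0 = 23485.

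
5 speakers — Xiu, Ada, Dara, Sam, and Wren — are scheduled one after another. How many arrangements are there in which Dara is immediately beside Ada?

48

Glue Dara and Ada into one block (2 internal orders), leaving 4 units to arrange in a row.
That gives 2 × 4! = 2 × 24 = 48.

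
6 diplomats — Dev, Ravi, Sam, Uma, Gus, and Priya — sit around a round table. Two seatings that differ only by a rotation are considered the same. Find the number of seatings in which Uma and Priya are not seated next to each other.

72

All circular seatings of 6 people number (5)! = 120.
Seatings with Uma beside Priya: treat them as a block with 2 internal orders, giving 2 × (4)! = 48.
Subtracting, 120 − 48 = 72.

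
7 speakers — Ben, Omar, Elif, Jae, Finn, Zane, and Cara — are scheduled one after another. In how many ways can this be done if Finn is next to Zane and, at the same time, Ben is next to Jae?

Treat {Finn,Zane} as one block (2 orders) and {Ben,Jae} as another (2 orders).
That leaves 5 units to arrange: 2 × 2 × 5! = 4 × 120 = 480.

480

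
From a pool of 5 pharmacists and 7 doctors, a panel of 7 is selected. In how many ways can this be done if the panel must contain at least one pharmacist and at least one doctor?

Unrestricted: C(12,7) = 792 ways to pick any 7 of the 12.
Selections missing a whole group: no pharmacists → C(7,7) = 1; no doctors → C(5,7) = 0.
Both groups omitted at once is impossible, so 792 − 1 = 791.

791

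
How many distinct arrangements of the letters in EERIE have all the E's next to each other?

Treat the 3 copies of E as a single block. The multiset to arrange is then {EEE, I, R}, 3 items in all.
All 3 items are distinct, so there are (3)! = 6 arrangements.

6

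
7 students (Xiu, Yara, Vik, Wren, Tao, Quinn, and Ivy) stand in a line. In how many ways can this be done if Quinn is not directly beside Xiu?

3600

Of the 7! = 5040 arrangements, those with Quinn and Xiu adjacent number 2 × 6! = 1440 (treat the pair as a block with 2 internal orders).
So 5040 − 1440 = 3600 arrangements keep them apart.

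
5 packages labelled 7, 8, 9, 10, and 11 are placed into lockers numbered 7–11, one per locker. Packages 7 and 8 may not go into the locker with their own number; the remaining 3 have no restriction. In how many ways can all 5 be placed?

78

Let Aᵢ (for i ∈ {7, 8}) be the placements that put package i in its forbidden locker. Any j of these fix j positions, leaving (5−j)! ways to fill the rest, and there are C(2,j) ways to pick which j.
By inclusion–exclusion, the number of valid placements is Σ_{j=0}^{2} (−1)^j C(2,j)·(5−j)!.
Computing: 120 − 48 + 6 = 78.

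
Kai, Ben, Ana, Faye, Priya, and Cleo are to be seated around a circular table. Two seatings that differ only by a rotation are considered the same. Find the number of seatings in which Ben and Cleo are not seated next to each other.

All circular seatings of 6 people number (5)! = 120.
Seatings with Ben beside Cleo: treat them as a block with 2 internal orders, giving 2 × (4)! = 48.
Subtracting, 120 − 48 = 72.

72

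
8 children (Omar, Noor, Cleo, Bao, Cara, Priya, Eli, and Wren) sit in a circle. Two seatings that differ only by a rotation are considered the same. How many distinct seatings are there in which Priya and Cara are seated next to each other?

1440

Glue Priya and Cara into a block (2 internal orders). Seating 7 units around a circle gives (6)! arrangements.
So 2 × (6)! = 2 × 720 = 1440.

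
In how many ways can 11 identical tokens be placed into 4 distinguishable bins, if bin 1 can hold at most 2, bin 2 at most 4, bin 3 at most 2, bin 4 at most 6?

18

Ignoring the caps, the number of non-negative solutions to x_1+…+x_4 = 11 is C(14,3) = 364.
Subtract solutions that violate a single cap (substitute x_i' = x_i − (cap_i+1)): x_1 ≥ 3 gives C(11,3) = 165; x_2 ≥ 5 gives C(9,3) = 84; x_3 ≥ 3 gives C(11,3) = 165; x_4 ≥ 7 gives C(7,3) = 35. Together 449.
Add back pairs where two caps are both exceeded: 20 + 56 + 4 + 20 + 0 + 4 = 104.
Subtract triples: 1 + 0 + 0 + 0 = 1.
By inclusion–exclusion the count is 364 − 449 + 104 − 1 = 18.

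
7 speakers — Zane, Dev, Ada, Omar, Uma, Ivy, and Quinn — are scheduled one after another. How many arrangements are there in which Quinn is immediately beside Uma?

1440

Glue Quinn and Uma into one block (2 internal orders), leaving 6 units to arrange in a row.
That gives 2 × 6! = 2 × 720 = 1440.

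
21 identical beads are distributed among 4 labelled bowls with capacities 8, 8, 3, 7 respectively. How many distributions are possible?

Ignoring the caps, the number of non-negative solutions to x_1+…+x_4 = 21 is C(24,3) = 2024.
Subtract solutions that violate a single cap (substitute x_i' = x_i − (cap_i+1)): x_1 ≥ 9 gives C(15,3) = 455; x_2 ≥ 9 gives C(15,3) = 455; x_3 ≥ 4 gives C(20,3) = 1140; x_4 ≥ 8 gives C(16,3) = 560. Together 2610.
Add back pairs where two caps are both exceeded: 20 + 165 + 35 + 165 + 35 + 220 = 640.
Subtract triples: 0 + 0 + 1 + 1 = 2.
By inclusion–exclusion the count is 2024 − 2610 + 640 − 2 = 52.

52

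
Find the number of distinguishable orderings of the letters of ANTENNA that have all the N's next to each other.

Treat the 3 copies of N as a single block. The multiset to arrange is then {NNN, A, A, E, T}, 5 items in all.
That gives (5)!/(2!) = 60 arrangements.

60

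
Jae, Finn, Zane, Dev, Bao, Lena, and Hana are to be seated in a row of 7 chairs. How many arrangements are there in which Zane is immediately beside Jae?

Treat {Zane, Jae} as a single unit. There are 6 units to order, and the pair itself can be ordered 2 ways.
That gives 2 × 6! = 2 × 720 = 1440.

1440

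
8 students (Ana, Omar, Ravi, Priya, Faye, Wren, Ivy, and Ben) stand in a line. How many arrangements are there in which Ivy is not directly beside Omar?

30240

Of the 8! = 40320 arrangements, those with Ivy and Omar adjacent number 2 × 7! = 10080 (treat the pair as a block with 2 internal orders).
Complementary counting: 40320 − 10080 = 30240.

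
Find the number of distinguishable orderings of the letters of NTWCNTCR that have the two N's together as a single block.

Treat the 2 copies of N as a single block. The multiset to arrange is then {NN, C, C, R, T, T, W}, 7 items in all.
That gives (7)!/(2!·2!) = 1260 arrangements.

1260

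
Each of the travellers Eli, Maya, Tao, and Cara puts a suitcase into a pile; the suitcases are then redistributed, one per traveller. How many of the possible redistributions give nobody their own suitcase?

This is the derangement count D_4: permutations of 4 items with no fixed point.
By inclusion–exclusion this is Σ_{j=0}^{4} (−1)^j C(4,j)·(4−j)!.
Computing: 24 − 24 + 12 − 4 + 1 = 9.

9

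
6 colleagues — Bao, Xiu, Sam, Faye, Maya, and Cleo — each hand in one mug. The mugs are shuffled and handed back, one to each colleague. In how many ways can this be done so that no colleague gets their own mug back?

265

Count assignments avoiding every fixed point. For any j of the 6 colleagues fixed to their own mug, the other 6−j can be arranged in (6−j)! ways.
By inclusion–exclusion this is Σ_{j=0}^{6} (−1)^j C(6,j)·(6−j)!.
Computing: 720 − 720 + 360 − 120 + 30 − 6 + 1 = 265.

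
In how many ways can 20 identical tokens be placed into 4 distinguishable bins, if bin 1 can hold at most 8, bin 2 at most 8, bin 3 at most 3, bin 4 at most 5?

Ignoring the caps, the number of non-negative solutions to x_1+…+x_4 = 20 is C(23,3) = 1771.
Subtract solutions that violate a single cap (substitute x_i' = x_i − (cap_i+1)): x_1 ≥ 9 gives C(14,3) = 364; x_2 ≥ 9 gives C(14,3) = 364; x_3 ≥ 4 gives C(19,3) = 969; x_4 ≥ 6 gives C(17,3) = 680. Together 2377.
Add back pairs where two caps are both exceeded: 10 + 120 + 56 + 120 + 56 + 286 = 648.
Subtract triples: 0 + 0 + 4 + 4 = 8.
By inclusion–exclusion the count is 1771 − 2377 + 648 − 8 = 34.

34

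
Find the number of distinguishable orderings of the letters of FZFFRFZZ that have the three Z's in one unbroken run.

30

Treat the 3 copies of Z as a single block. The multiset to arrange is then {ZZZ, F, F, F, F, R}, 6 items in all.
That gives (6)!/(4!) = 30 arrangements.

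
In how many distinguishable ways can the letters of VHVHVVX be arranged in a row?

105

Letter multiplicities in VHVHVVX: H×2, V×4, X×1.
So there are 7! / (4!·2!) = 105 distinguishable arrangements.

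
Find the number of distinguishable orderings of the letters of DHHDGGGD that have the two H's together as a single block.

140

Treat the 2 copies of H as a single block. The multiset to arrange is then {HH, D, D, D, G, G, G}, 7 items in all.
That gives (7)!/(3!·3!) = 140 arrangements.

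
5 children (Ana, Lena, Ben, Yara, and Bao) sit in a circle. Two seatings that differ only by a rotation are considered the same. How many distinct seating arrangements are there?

24

Fix one person's seat to break rotational symmetry; the remaining 4 people can be arranged in (4)! = 24 ways.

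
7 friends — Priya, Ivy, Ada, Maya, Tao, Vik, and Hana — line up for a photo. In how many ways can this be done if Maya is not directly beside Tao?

3600

There are 7! = 5040 arrangements in all. If Maya and Tao are adjacent, merging them into one block gives 2·(6)! = 1440 arrangements.
Complementary counting: 5040 − 1440 = 3600.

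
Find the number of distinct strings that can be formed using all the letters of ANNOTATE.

5040

ANNOTATE has 8 letters with A appearing twice, N appearing twice, and T appearing twice.
Dividing 8! = 40320 by 2!·2!·2! = 8 for the repeated letters gives 5040.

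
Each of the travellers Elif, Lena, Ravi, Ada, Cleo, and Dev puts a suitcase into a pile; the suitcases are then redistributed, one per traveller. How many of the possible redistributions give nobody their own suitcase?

Let Aᵢ be the assignments in which traveller i gets their own suitcase. We want the size of the complement of A₁∪…∪A_6.
By inclusion–exclusion this is Σ_{j=0}^{6} (−1)^j C(6,j)·(6−j)!.
Computing: 720 − 720 + 360 − 120 + 30 − 6 + 1 = 265.

265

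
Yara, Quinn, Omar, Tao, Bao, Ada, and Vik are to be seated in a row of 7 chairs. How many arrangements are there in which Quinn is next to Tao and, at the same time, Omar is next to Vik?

Treat {Quinn,Tao} as one block (2 orders) and {Omar,Vik} as another (2 orders).
That leaves 5 units to arrange: 2 × 2 × 5! = 4 × 120 = 480.

480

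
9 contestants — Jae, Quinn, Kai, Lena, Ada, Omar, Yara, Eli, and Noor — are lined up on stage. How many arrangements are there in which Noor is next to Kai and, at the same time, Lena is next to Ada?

20160

Treat {Noor,Kai} as one block (2 orders) and {Lena,Ada} as another (2 orders).
That leaves 7 units to arrange: 2 × 2 × 7! = 4 × 5040 = 20160.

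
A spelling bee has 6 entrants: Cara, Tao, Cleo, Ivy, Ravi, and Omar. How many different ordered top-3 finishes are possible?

There are 6 choices for 1st place, 5 for 2nd, and 4 for 3rd.
That gives 6 × 5 × 4 = 120.

120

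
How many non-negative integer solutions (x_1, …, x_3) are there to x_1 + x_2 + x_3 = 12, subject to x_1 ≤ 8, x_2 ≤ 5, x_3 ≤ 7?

38

By stars and bars, unrestricted non-negative solutions to x_1+…+x_3 = 12 number C(12+2,2) = 91.
Subtract solutions that violate a single cap (substitute x_i' = x_i − (cap_i+1)): x_1 ≥ 9 gives C(5,2) = 10; x_2 ≥ 6 gives C(8,2) = 28; x_3 ≥ 8 gives C(6,2) = 15. Together 53.
No two caps can be exceeded simultaneously, so the pair terms are all 0.
By inclusion–exclusion the count is 91 − 53 + 0 = 38.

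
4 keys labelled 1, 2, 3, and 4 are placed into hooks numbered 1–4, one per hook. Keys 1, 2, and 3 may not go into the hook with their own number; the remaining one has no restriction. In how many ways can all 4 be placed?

11

Let Aᵢ (for i ∈ {1, 2, 3}) be the placements that put key i in its forbidden hook. Any j of these fix j positions, leaving (4−j)! ways to fill the rest, and there are C(3,j) ways to pick which j.
By inclusion–exclusion, the number of valid placements is Σ_{j=0}^{3} (−1)^j C(3,j)·(4−j)!.
Computing: 24 − 18 + 6 − 1 = 11.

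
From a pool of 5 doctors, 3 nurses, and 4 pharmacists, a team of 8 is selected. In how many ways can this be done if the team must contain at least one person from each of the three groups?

Unrestricted: C(12,8) = 495 ways to pick any 8 of the 12.
Subtract selections that omit an entire group: no doctors → C(7,8) = 0; no nurses → C(9,8) = 9; no pharmacists → C(8,8) = 1.
Add back selections omitting two groups (i.e. drawn from a single group): C(5,8) + C(3,8) + C(4,8) = 0.
By inclusion–exclusion: 495 − 10 + 0 = 485.

485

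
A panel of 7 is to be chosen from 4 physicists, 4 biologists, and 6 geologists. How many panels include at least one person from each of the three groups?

3184

With no constraint there are C(14,7) = 3432 possible selections.
Subtract selections that omit an entire group: no physicists → C(10,7) = 120; no biologists → C(10,7) = 120; no geologists → C(8,7) = 8.
Add back selections omitting two groups (i.e. drawn from a single group): C(4,7) + C(4,7) + C(6,7) = 0.
By inclusion–exclusion: 3432 − 248 + 0 = 3184.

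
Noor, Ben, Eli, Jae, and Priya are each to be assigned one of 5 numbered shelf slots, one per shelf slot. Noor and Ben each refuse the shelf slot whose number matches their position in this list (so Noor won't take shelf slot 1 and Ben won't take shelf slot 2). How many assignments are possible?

Let Aᵢ (for i ∈ {1, 2}) be the placements that put person i in their forbidden shelf slot. Any j of these fix j positions, leaving (5−j)! ways to fill the rest, and there are C(2,j) ways to pick which j.
By inclusion–exclusion, the number of valid placements is Σ_{j=0}^{2} (−1)^j C(2,j)·(5−j)!.
Computing: 120 − 48 + 6 = 78.

78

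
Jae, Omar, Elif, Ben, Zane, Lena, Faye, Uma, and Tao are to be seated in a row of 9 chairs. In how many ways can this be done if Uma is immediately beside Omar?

Place the 7 others and the Uma-Omar pair as 8 objects in a line; the pair has 2 internal arrangements.
So the count is 2·(8)! = 80640.

80640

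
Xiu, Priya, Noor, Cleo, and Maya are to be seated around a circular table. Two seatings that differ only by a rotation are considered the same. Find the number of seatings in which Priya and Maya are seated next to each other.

12

Glue Priya and Maya into a block (2 internal orders). Seating 4 units around a circle gives (3)! arrangements.
So 2 × (3)! = 2 × 6 = 12.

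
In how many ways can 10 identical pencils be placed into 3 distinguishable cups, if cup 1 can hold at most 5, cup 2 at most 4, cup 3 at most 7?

24

Without the upper bounds there are C(12,2) = 66 ways to split 10 among 3 cups.
Subtract solutions that violate a single cap (substitute x_i' = x_i − (cap_i+1)): x_1 ≥ 6 gives C(6,2) = 15; x_2 ≥ 5 gives C(7,2) = 21; x_3 ≥ 8 gives C(4,2) = 6. Together 42.
No two caps can be exceeded simultaneously, so the pair terms are all 0.
By inclusion–exclusion the count is 66 − 42 + 0 = 24.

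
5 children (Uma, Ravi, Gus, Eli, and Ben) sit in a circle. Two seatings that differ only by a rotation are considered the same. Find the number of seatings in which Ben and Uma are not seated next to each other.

12

Without the restriction there are (4)! = 24 seatings.
Seatings with Ben beside Uma: treat them as a block with 2 internal orders, giving 2 × (3)! = 12.
Subtracting, 24 − 12 = 12.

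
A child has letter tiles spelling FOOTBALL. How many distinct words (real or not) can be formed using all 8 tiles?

FOOTBALL has 8 letters with L appearing twice and O appearing twice.
So there are 8! / (2!·2!) = 10080 distinguishable arrangements.

10080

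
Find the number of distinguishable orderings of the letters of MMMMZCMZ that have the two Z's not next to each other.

126

There are 8!/(5!·2!) = 168 arrangements of MMMMZCMZ in total.
Arrangements with the Z's together: treat ZZ as one letter, giving (7)!/(5!) = 42.
Hence 168 − 42 = 126.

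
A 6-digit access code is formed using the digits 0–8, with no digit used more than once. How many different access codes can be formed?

This is a permutation of 6 out of 9: P(9,6) = 9!/3!.
That product is 9 × 8 × 7 × 6 × 5 × 4 = 60480.

60480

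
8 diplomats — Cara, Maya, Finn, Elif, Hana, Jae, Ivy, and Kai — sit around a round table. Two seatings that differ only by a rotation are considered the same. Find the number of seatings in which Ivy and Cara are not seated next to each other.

3600

All circular seatings of 8 people number (7)! = 5040.
Those with Ivy next to Cara: fuse the pair into one unit and seat 7 units around a circle — 2·(6)! = 1440.
Subtracting, 5040 − 1440 = 3600.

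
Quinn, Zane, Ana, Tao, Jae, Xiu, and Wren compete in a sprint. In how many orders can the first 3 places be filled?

There are 7 choices for 1st place, 6 for 2nd, and 5 for 3rd.
That gives 7 × 6 × 5 = 210.

210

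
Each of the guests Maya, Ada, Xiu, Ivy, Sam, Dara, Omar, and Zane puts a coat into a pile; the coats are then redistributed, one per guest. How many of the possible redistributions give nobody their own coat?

Count assignments avoiding every fixed point. For any j of the 8 guests fixed to their own coat, the other 8−j can be arranged in (8−j)! ways.
By inclusion–exclusion this is Σ_{j=0}^{8} (−1)^j C(8,j)·(8−j)!.
Computing: 40320 − 40320 + 20160 − 6720 + 1680 − 336 + 56 − 8 + 1 = 14833.

14833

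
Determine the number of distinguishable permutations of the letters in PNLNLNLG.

1120

PNLNLNLG has 8 letters with L appearing 3 times and N appearing 3 times.
Dividing 8! = 40320 by 3!·3! = 36 for the repeated letters gives 1120.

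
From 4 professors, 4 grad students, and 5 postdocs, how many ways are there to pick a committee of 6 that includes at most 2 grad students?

1344

Split by how many grad students are chosen (0 through 2).
Sum: C(4,0)·C(9,6) + C(4,1)·C(9,5) + C(4,2)·C(9,4) = 84 + 504 + 756 = 1344.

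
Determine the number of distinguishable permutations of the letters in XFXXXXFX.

28

XFXXXXFX has 8 letters with F appearing twice and X appearing 6 times.
So there are 8! / (6!·2!) = 28 distinguishable arrangements.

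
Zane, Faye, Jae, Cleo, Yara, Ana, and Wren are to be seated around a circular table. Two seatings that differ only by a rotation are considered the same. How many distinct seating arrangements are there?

720

Around a circle, 7 distinct people have 7!/7 = (6)! = 720 rotationally distinct seatings.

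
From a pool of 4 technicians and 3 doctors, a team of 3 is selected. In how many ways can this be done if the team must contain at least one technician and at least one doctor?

Total 3-person selections from all 7: C(7,3) = 35.
Subtract selections that omit an entire group: no technicians → C(3,3) = 1; no doctors → C(4,3) = 4.
Both groups omitted at once is impossible, so 35 − 5 = 30.

30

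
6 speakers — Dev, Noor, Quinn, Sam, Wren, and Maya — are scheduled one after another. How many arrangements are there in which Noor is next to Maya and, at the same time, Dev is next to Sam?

96

Treat {Noor,Maya} as one block (2 orders) and {Dev,Sam} as another (2 orders).
That leaves 4 units to arrange: 2 × 2 × 4! = 4 × 24 = 96.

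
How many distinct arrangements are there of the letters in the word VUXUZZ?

180

The 6 letters of VUXUZZ have repeats: U appearing twice and Z appearing twice.
The number of distinct arrangements is 6!/(2!·2!) = 720/4 = 180.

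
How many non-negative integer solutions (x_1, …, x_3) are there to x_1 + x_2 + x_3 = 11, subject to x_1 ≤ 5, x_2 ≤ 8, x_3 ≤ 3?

Without the upper bounds there are C(13,2) = 78 ways to split 11 among 3 variables.
Subtract solutions that violate a single cap (substitute x_i' = x_i − (cap_i+1)): x_1 ≥ 6 gives C(7,2) = 21; x_2 ≥ 9 gives C(4,2) = 6; x_3 ≥ 4 gives C(9,2) = 36. Together 63.
Add back pairs where two caps are both exceeded: 0 + 3 + 0 = 3.
By inclusion–exclusion the count is 78 − 63 + 3 = 18.

18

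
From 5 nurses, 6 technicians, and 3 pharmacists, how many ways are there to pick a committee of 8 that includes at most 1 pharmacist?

1155

Split by how many pharmacists are chosen (0 through 1).
Sum: C(3,0)·C(11,8) + C(3,1)·C(11,7) = 165 + 990 = 1155.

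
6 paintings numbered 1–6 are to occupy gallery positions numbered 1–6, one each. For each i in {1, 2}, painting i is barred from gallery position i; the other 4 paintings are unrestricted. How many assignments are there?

504

Let Aᵢ (for i ∈ {1, 2}) be the placements that put painting i in its forbidden gallery position. Any j of these fix j positions, leaving (6−j)! ways to fill the rest, and there are C(2,j) ways to pick which j.
By inclusion–exclusion, the number of valid placements is Σ_{j=0}^{2} (−1)^j C(2,j)·(6−j)!.
Computing: 720 − 240 + 24 = 504.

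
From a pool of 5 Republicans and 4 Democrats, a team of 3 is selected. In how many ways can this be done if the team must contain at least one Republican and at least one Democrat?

Total 3-person selections from all 9: C(9,3) = 84.
Subtract selections that omit an entire group: no Republicans → C(4,3) = 4; no Democrats → C(5,3) = 10.
Both groups omitted at once is impossible, so 84 − 14 = 70.

70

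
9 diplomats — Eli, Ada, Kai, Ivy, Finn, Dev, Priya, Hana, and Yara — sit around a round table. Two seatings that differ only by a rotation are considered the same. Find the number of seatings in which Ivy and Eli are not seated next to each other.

30240

Without the restriction there are (8)! = 40320 seatings.
Those with Ivy next to Eli: fuse the pair into one unit and seat 8 units around a circle — 2·(7)! = 10080.
Subtracting, 40320 − 10080 = 30240.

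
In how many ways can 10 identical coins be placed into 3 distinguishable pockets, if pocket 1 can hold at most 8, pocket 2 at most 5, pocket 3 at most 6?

Without the upper bounds there are C(12,2) = 66 ways to split 10 among 3 pockets.
Subtract solutions that violate a single cap (substitute x_i' = x_i − (cap_i+1)): x_1 ≥ 9 gives C(3,2) = 3; x_2 ≥ 6 gives C(6,2) = 15; x_3 ≥ 7 gives C(5,2) = 10. Together 28.
No two caps can be exceeded simultaneously, so the pair terms are all 0.
By inclusion–exclusion the count is 66 − 28 + 0 = 38.

38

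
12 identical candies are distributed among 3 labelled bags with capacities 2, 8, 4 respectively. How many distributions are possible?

Ignoring the caps, the number of non-negative solutions to x_1+…+x_3 = 12 is C(14,2) = 91.
Subtract solutions that violate a single cap (substitute x_i' = x_i − (cap_i+1)): x_1 ≥ 3 gives C(11,2) = 55; x_2 ≥ 9 gives C(5,2) = 10; x_3 ≥ 5 gives C(9,2) = 36. Together 101.
Add back pairs where two caps are both exceeded: 1 + 15 + 0 = 16.
By inclusion–exclusion the count is 91 − 101 + 16 = 6.

6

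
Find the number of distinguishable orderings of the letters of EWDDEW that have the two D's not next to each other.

60

There are 6!/(2!·2!·2!) = 90 arrangements of EWDDEW in total.
If the two D's are adjacent, glue them into one block, leaving 5 items to arrange: (5)!/(2!·2!) = 30 ways.
Subtracting, 90 − 30 = 60 arrangements keep the D's apart.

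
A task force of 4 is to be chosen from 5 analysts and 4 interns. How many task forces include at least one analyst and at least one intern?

Unrestricted: C(9,4) = 126 ways to pick any 4 of the 9.
Subtract selections that omit an entire group: no analysts → C(4,4) = 1; no interns → C(5,4) = 5.
Both groups omitted at once is impossible, so 126 − 6 = 120.

120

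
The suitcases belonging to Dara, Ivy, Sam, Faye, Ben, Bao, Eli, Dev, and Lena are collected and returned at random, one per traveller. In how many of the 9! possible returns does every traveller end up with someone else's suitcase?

133496

Let Aᵢ be the assignments in which traveller i gets their own suitcase. We want the size of the complement of A₁∪…∪A_9.
By inclusion–exclusion this is Σ_{j=0}^{9} (−1)^j C(9,j)·(9−j)!.
Computing: 362880 − 362880 + 181440 − 60480 + 15120 − 3024 + 504 − 72 + 9 − 1 = 133496.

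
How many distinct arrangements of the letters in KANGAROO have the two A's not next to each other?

Total arrangements of KANGAROO: 8!/(2!·2!) = 10080.
Arrangements with the A's together: treat AA as one letter, giving (7)!/(2!) = 2520.
Subtracting, 10080 − 2520 = 7560 arrangements keep the A's apart.

7560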